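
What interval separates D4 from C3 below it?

Descending from D4 to C3 is the same interval as ascending C3 to D4.
C to D spans two letter names (C-D), plus an octave, so the interval is some kind of ninth.
Counting semitones, C3→D4 is 14, which is the major ninth.
(Equivalently, a compound major second: a major second plus an octave.)

major ninth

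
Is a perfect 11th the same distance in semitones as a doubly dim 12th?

A perfect eleventh spans 17 semitones, and a doubly diminished twelfth also spans 17 semitones — they're enharmonic.

Yes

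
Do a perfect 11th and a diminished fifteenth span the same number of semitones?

No

A perfect eleventh is 17 semitones but a diminished fifteenth is 23 semitones — different sizes.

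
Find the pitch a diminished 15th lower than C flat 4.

For a fifteenth the letter name doesn't change: still C, two octaves down.
A diminished fifteenth is 23 semitones; 23 semitones down from Cb4 gives C2.

C 2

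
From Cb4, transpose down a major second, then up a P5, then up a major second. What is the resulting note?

A major second down from Cb4 is Bbb3.
Up a perfect fifth from Bbb3: Fb4 (7 semitones up).
A major second up from Fb4 is Gb4.

Gb4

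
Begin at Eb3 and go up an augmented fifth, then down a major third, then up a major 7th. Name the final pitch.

An augmented fifth up from Eb3 is B3.
Down a major third from B3: G3 (4 semitones down).
G3 up a major seventh → F#4 (11 semitones).

F#4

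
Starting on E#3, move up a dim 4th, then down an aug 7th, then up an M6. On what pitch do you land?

Gb3

A diminished fourth up from E#3 is A3.
An augmented seventh down from A3 is Bbb2.
Up a major sixth from Bbb2: Gb3 (9 semitones up).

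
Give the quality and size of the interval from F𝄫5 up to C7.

F to C spans five letter names (F-G-A-B-C), plus an octave: a twelfth.
The perfect twelfth is 19 semitones; here we have 21, two semitones wider: doubly augmented.
(Equivalently, a compound doubly augmented fifth: a doubly augmented fifth plus an octave.)

doubly augmented twelfth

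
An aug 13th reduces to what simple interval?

augmented sixth

Take out an octave (7 from the number): 13 − 7 = 6.
That makes an augmented thirteenth a compound augmented sixth — an octave plus an augmented sixth.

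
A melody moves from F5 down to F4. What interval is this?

perfect octave

Descending from F5 to F4 is the same interval as ascending F4 to F5.
F to F is the same letter name, plus an octave: an octave.
The perfect octave spans 12 semitones, and F4 to F5 is exactly 12 semitones — so this is a perfect octave.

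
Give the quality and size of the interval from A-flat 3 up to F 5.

major thirteenth

A to F spans six letter names (A-B-C-D-E-F), plus an octave: a thirteenth.
Ab3 to F5 is 21 semitones, matching the major thirteenth exactly, so the quality is major.
(Equivalently, a compound major sixth: a major sixth plus an octave.)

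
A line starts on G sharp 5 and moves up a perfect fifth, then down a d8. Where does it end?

D double-sharp 5

Up a perfect fifth from G#5: D#6 (7 semitones up).
D#6 down a diminished octave → D##5 (11 semitones).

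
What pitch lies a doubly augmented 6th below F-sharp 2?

Counting six letter names down from F lands on A.
A doubly augmented sixth is 11 semitones; 11 semitones down from F#2 gives Abb1.

A-double-flat 1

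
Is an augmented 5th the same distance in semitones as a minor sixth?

Both span 8 semitones: an augmented fifth and a minor sixth are the same chromatic distance.

Yes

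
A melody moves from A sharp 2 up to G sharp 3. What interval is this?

m7

A to G spans seven letter names (A-B-C-D-E-F-G): a seventh.
At 10 semitones, A#2→G#3 falls one short of a major seventh: minor.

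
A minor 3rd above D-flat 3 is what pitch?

Three letter names up from D: F.
Moving 3 semitones up from Db3 (the size of a minor third) reaches Fb3.

F-flat 3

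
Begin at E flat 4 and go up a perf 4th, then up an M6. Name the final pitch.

Eb4 up a perfect fourth → Ab4 (5 semitones).
Up a major sixth from Ab4: F5 (9 semitones up).

F 5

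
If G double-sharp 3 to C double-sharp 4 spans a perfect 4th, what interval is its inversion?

Inverted interval numbers add to nine, so a fourth pairs with a fifth (4 + 5 = 9).
Quality inverts too: perfect stays perfect. That makes the inversion a perfect fifth.

perfect 5th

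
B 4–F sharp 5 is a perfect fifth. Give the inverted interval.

Interval numbers invert to sum to nine: 5 + 4 = 9, so a fifth inverts to a fourth.
Quality inverts too: perfect stays perfect. That makes the inversion a perfect fourth.

P4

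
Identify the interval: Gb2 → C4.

G to C spans four letter names (G-A-B-C), plus an octave, so the interval is some kind of eleventh.
A perfect eleventh would be 17 semitones; Gb2 to C4 is 18, one semitone wider, so the interval is augmented.
(Equivalently, a compound augmented fourth: an augmented fourth plus an octave.)

A11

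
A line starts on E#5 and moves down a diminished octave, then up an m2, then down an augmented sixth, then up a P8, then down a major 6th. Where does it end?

A diminished octave down from E#5 is E##4.
Up a minor second from E##4: F##4 (1 semitone up).
Down an augmented sixth from F##4: A3 (10 semitones down).
Up a perfect octave from A3: A4 (12 semitones up).
A4 down a major sixth → C4 (9 semitones).

C4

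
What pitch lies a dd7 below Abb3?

B2

Seven letter names down from A: B.
Moving 8 semitones down from Abb3 (the size of a doubly diminished seventh) reaches B2.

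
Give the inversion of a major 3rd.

Interval numbers invert to sum to nine: 3 + 6 = 9, so a third inverts to a sixth.
The quality also flips — major becomes minor — giving a minor sixth.

minor 6th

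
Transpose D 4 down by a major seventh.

E-flat 3

Counting seven letter names down from D lands on E.
Moving 11 semitones down from D4 (the size of a major seventh) reaches Eb3.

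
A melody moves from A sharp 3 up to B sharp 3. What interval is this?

major second

A to B spans two letter names (A-B) — that makes it a second of some quality.
A#3 to B#3 is 2 semitones, matching the major second exactly, so the quality is major.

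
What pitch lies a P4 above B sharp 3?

Four letter names up from B: E.
A perfect fourth is 5 semitones; 5 semitones up from B#3 gives E#4.

E sharp 4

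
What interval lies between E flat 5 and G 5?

E to G spans three letter names (E-F-G) — that makes it a third of some quality.
The major third spans 4 semitones, and Eb5 to G5 is exactly 4 semitones — so this is a major third.

major third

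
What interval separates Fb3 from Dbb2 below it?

Descending from Fb3 to Dbb2 is the same interval as ascending Dbb2 to Fb3.
D to F spans three letter names (D-E-F), plus an octave — that makes it a tenth of some quality.
Dbb2 to Fb3 is 16 semitones, matching the major tenth exactly, so the quality is major.
(Equivalently, a compound major third: a major third plus an octave.)

major tenth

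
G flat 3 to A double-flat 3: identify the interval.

minor second

G to A spans two letter names (G-A) — that makes it a second of some quality.
A major second would be 2 semitones, but Gb3 to Abb3 is 1 — one semitone narrower, making it a minor second.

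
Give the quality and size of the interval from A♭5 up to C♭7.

A to C spans three letter names (A-B-C), plus an octave — that makes it a tenth of some quality.
At 15 semitones, Ab5→Cb7 falls one short of a major tenth: minor.
(Equivalently, a compound minor third: a minor third plus an octave.)

m10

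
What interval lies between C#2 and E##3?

C to E spans three letter names (C-D-E), plus an octave — that makes it a tenth of some quality.
The major tenth is 16 semitones; here we have 17, one semitone wider: augmented.
(Equivalently, a compound augmented third: an augmented third plus an octave.)

augmented tenth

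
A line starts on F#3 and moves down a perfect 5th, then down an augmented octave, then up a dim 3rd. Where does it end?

Down a perfect fifth from F#3: B2 (7 semitones down).
Down an augmented octave from B2: Bb1 (13 semitones down).
Bb1 up a diminished third → Dbb2 (2 semitones).

Dbb2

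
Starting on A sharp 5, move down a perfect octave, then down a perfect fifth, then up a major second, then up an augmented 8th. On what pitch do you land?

E double-sharp 5

A perfect octave down from A#5 is A#4.
A perfect fifth down from A#4 is D#4.
A major second up from D#4 is E#4.
E#4 up an augmented octave → E##5 (13 semitones).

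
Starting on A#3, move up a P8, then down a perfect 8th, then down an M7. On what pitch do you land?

B2

A#3 up a perfect octave → A#4 (12 semitones).
Down a perfect octave from A#4: A#3 (12 semitones down).
A#3 down a major seventh → B2 (11 semitones).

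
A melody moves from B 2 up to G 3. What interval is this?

B to G spans six letter names (B-C-D-E-F-G), so the interval is some kind of sixth.
A major sixth would be 9 semitones, but B2 to G3 is 8 — one semitone narrower, making it a minor sixth.

minor sixth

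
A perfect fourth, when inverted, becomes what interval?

perfect 5th

The rule of nine gives the new number: 9 − 4 = 5, so a fourth becomes a fifth.
The quality also flips — perfect stays perfect — giving a perfect fifth.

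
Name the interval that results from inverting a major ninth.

minor 7th

First reduce the compound major ninth to its simple form, a major second.
The rule of nine gives the new number: 9 − 2 = 7, so a second becomes a seventh.
The quality also flips — major becomes minor — giving a minor seventh.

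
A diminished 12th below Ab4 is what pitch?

D3

Five letters down from A (plus an octave) reaches D.
A diminished twelfth is 18 semitones; 18 semitones down from Ab4 gives D3.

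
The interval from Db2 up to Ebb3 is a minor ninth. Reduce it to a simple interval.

minor 2nd

Each octave removed subtracts seven from the number: 9 − 7 = 2.
That makes a minor ninth a compound minor second — an octave plus a minor second.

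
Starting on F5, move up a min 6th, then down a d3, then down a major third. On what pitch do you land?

G5

Up a minor sixth from F5: Db6 (8 semitones up).
Down a diminished third from Db6: B5 (2 semitones down).
Down a major third from B5: G5 (4 semitones down).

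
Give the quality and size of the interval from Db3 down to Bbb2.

major 3rd

Descending from Db3 to Bbb2 is the same interval as ascending Bbb2 to Db3.
B to D spans three letter names (B-C-D), so the interval is some kind of third.
Counting semitones, Bbb2→Db3 is 4, which is the major third.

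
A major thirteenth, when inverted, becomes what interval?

First reduce the compound major thirteenth to its simple form, a major sixth.
Interval numbers invert to sum to nine: 6 + 3 = 9, so a sixth inverts to a third.
Quality inverts too: major becomes minor. That makes the inversion a minor third.

minor 3rd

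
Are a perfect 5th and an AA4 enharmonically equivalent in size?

Yes

A perfect fifth = 7 semitones = a doubly augmented fourth; enharmonically equal.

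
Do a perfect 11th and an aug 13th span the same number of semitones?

A perfect eleventh spans 17 semitones; an augmented thirteenth spans 22 semitones. They differ by 5.

No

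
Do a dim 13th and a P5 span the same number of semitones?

19 semitones (diminished thirteenth) vs 7 semitones (perfect fifth): not equal.

No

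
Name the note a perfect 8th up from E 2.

E 3

The letter stays E (same as the start), shifted an octave up.
A perfect octave spans 12 semitones, so from E2 the target pitch is E3.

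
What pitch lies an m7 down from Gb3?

The seventh takes the letter from G down to A.
A minor seventh is 10 semitones; 10 semitones down from Gb3 gives Ab2.

Ab2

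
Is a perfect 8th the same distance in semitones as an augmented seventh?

A perfect octave = 12 semitones = an augmented seventh; enharmonically equal.

Yes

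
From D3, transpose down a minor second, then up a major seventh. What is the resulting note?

Down a minor second from D3: C#3 (1 semitone down).
Up a major seventh from C#3: B#3 (11 semitones up).

B#3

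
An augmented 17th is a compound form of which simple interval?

Each octave removed subtracts seven from the number: 17 − 14 = 3.
So an augmented seventeenth is 2 octaves plus an augmented third. The quality is unchanged.

A3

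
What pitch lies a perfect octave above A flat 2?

The letter stays A (same as the start), shifted an octave up.
A perfect octave is 12 semitones; 12 semitones up from Ab2 gives Ab3.

A flat 3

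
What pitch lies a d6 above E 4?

The sixth takes the letter from E up to C.
Moving 7 semitones up from E4 (the size of a diminished sixth) reaches Cb5.

C-flat 5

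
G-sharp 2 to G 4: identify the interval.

d15

G to G is the same letter name, plus 2 octaves — that makes it a fifteenth of some quality.
A perfect fifteenth would be 24 semitones; G#2 to G4 is 23, one semitone narrower, so the interval is diminished.
(Equivalently, a compound diminished octave: a diminished octave plus an octave.)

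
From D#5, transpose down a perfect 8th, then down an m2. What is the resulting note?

C##4

D#5 down a perfect octave → D#4 (12 semitones).
A minor second down from D#4 is C##4.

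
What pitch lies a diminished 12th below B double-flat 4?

Five letters down from B (plus an octave) reaches E.
Moving 18 semitones down from Bbb4 (the size of a diminished twelfth) reaches Eb3.

E flat 3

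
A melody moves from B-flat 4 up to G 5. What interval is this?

B to G spans six letter names (B-C-D-E-F-G), so the interval is some kind of sixth.
The major sixth spans 9 semitones, and Bb4 to G5 is exactly 9 semitones — so this is a major sixth.

major 6th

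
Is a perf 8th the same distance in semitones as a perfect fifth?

12 semitones (perfect octave) vs 7 semitones (perfect fifth): not equal.

No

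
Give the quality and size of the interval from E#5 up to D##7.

major fourteenth

E to D spans seven letter names (E-F-G-A-B-C-D), plus an octave, so the interval is some kind of fourteenth.
Counting semitones, E#5→D##7 is 23, which is the major fourteenth.
(Equivalently, a compound major seventh: a major seventh plus an octave.)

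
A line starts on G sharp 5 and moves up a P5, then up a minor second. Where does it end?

E 6

G#5 up a perfect fifth → D#6 (7 semitones).
Up a minor second from D#6: E6 (1 semitone up).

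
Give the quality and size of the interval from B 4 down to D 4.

M6

Descending from B4 to D4 is the same interval as ascending D4 to B4.
D to B spans six letter names (D-E-F-G-A-B), so the interval is some kind of sixth.
The major sixth spans 9 semitones, and D4 to B4 is exactly 9 semitones — so this is a major sixth.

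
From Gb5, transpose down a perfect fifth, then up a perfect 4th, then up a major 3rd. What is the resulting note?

A perfect fifth down from Gb5 is Cb5.
Cb5 up a perfect fourth → Fb5 (5 semitones).
Up a major third from Fb5: Ab5 (4 semitones up).

Ab5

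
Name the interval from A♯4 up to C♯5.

minor third

A to C spans three letter names (A-B-C), so the interval is some kind of third.
At 3 semitones, A#4→C#5 falls one short of a major third: minor.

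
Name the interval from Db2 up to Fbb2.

diminished third

D to F spans three letter names (D-E-F), so the interval is some kind of third.
The major third is 4 semitones; here we have 2, two semitones narrower: diminished.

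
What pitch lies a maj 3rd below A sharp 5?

F sharp 5

The third takes the letter from A down to F.
Moving 4 semitones down from A#5 (the size of a major third) reaches F#5.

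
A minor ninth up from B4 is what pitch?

The ninth's letter: B up two letter names plus an octave → C.
A minor ninth is 13 semitones; 13 semitones up from B4 gives C6.

C6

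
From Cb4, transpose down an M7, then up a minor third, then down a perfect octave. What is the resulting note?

A major seventh down from Cb4 is Dbb3.
Dbb3 up a minor third → Fbb3 (3 semitones).
A perfect octave down from Fbb3 is Fbb2.

Fbb2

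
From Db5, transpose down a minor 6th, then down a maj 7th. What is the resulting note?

Gb3

A minor sixth down from Db5 is F4.
Down a major seventh from F4: Gb3 (11 semitones down).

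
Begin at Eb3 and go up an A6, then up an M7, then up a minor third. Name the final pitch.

An augmented sixth up from Eb3 is C#4.
A major seventh up from C#4 is B#4.
B#4 up a minor third → D#5 (3 semitones).

D#5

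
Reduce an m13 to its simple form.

Each octave removed subtracts seven from the number: 13 − 7 = 6.
So a minor thirteenth is an octave plus a minor sixth. The quality is unchanged.

m6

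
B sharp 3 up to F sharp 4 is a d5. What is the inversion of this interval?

augmented 4th

The rule of nine gives the new number: 9 − 5 = 4, so a fifth becomes a fourth.
The quality also flips — diminished becomes augmented — giving an augmented fourth.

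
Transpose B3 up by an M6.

G#4

The sixth takes the letter from B up to G.
Moving 9 semitones up from B3 (the size of a major sixth) reaches G#4.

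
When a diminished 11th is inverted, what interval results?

augmented 5th

First reduce the compound diminished eleventh to its simple form, a diminished fourth.
Inverted interval numbers add to nine, so a fourth pairs with a fifth (4 + 5 = 9).
And diminished becomes augmented under inversion, so we get an augmented fifth.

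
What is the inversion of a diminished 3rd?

augmented 6th

Interval numbers invert to sum to nine: 3 + 6 = 9, so a third inverts to a sixth.
And diminished becomes augmented under inversion, so we get an augmented sixth.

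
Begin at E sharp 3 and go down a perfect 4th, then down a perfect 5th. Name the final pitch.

Down a perfect fourth from E#3: B#2 (5 semitones down).
Down a perfect fifth from B#2: E#2 (7 semitones down).

E sharp 2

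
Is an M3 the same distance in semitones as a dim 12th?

No

A major third spans 4 semitones; a diminished twelfth spans 18 semitones. They differ by 14.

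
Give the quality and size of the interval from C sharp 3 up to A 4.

C to A spans six letter names (C-D-E-F-G-A), plus an octave — that makes it a thirteenth of some quality.
C#3 to A4 is 20 semitones, a half step short of the major thirteenth (21), so this is minor.
(Equivalently, a compound minor sixth: a minor sixth plus an octave.)

m13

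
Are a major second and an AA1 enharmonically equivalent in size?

A major second spans 2 semitones, and a doubly augmented unison also spans 2 semitones — they're enharmonic.

Yes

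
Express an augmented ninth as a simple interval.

Each octave removed subtracts seven from the number: 9 − 7 = 2.
So an augmented ninth is an octave plus an augmented second. The quality is unchanged.

A2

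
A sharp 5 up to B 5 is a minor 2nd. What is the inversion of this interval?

Inverted interval numbers add to nine, so a second pairs with a seventh (2 + 7 = 9).
And minor becomes major under inversion, so we get a major seventh.

M7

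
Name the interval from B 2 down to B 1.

Descending from B2 to B1 is the same interval as ascending B1 to B2.
B to B is the same letter name, plus an octave — that makes it an octave of some quality.
The perfect octave spans 12 semitones, and B1 to B2 is exactly 12 semitones — so this is a perfect octave.

P8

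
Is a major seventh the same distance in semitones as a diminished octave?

Yes

Both span 11 semitones: a major seventh and a diminished octave are the same chromatic distance.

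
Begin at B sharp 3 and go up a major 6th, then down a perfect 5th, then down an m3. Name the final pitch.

A major sixth up from B#3 is G##4.
A perfect fifth down from G##4 is C##4.
C##4 down a minor third → A##3 (3 semitones).

A double-sharp 3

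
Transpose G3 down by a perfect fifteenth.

G1

The letter stays G (same as the start), shifted two octaves down.
A perfect fifteenth spans 24 semitones, so from G3 the target pitch is G1.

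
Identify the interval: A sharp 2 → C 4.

diminished tenth

A to C spans three letter names (A-B-C), plus an octave — that makes it a tenth of some quality.
A#2 to C4 spans 14 semitones — two semitones narrower than the major tenth (16) — giving a diminished tenth.
(Equivalently, a compound diminished third: a diminished third plus an octave.)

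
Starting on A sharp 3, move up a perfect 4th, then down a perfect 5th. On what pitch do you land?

A perfect fourth up from A#3 is D#4.
A perfect fifth down from D#4 is G#3.

G sharp 3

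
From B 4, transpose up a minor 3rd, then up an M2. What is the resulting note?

A minor third up from B4 is D5.
D5 up a major second → E5 (2 semitones).

E 5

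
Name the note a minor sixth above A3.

F4

Six letter names up from A: F.
A minor sixth is 8 semitones; 8 semitones up from A3 gives F4.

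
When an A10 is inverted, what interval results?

d6

First reduce the compound augmented tenth to its simple form, an augmented third.
Inverted interval numbers add to nine, so a third pairs with a sixth (3 + 6 = 9).
The quality also flips — augmented becomes diminished — giving a diminished sixth.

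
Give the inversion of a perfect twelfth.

First reduce the compound perfect twelfth to its simple form, a perfect fifth.
Inverted interval numbers add to nine, so a fifth pairs with a fourth (5 + 4 = 9).
Quality inverts too: perfect stays perfect. That makes the inversion a perfect fourth.

perfect 4th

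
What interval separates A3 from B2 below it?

minor 7th

Descending from A3 to B2 is the same interval as ascending B2 to A3.
B to A spans seven letter names (B-C-D-E-F-G-A): a seventh.
B2 to A3 is 10 semitones, a half step short of the major seventh (11), so this is minor.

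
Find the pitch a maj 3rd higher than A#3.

C##4

Counting three letter names up from A lands on C.
A major third is 4 semitones; 4 semitones up from A#3 gives C##4.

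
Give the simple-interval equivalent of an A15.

Each octave removed subtracts seven from the number: 15 − 7 = 8.
So an augmented fifteenth is an octave plus an augmented octave. The quality is unchanged.

augmented octave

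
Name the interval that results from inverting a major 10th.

minor sixth

First reduce the compound major tenth to its simple form, a major third.
The rule of nine gives the new number: 9 − 3 = 6, so a third becomes a sixth.
Quality inverts too: major becomes minor. That makes the inversion a minor sixth.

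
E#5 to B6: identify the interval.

diminished twelfth

E to B spans five letter names (E-F-G-A-B), plus an octave, so the interval is some kind of twelfth.
The perfect twelfth is 19 semitones; here we have 18, one semitone narrower: diminished.
(Equivalently, a compound diminished fifth: a diminished fifth plus an octave.)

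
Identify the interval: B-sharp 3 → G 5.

B to G spans six letter names (B-C-D-E-F-G), plus an octave — that makes it a thirteenth of some quality.
B#3 to G5 spans 19 semitones — two semitones narrower than the major thirteenth (21) — giving a diminished thirteenth.
(Equivalently, a compound diminished sixth: a diminished sixth plus an octave.)

diminished 13th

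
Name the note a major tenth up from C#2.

The tenth's letter: C up three letter names plus an octave → E.
A major tenth is 16 semitones; 16 semitones up from C#2 gives E#3.

E#3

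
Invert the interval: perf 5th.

Interval numbers invert to sum to nine: 5 + 4 = 9, so a fifth inverts to a fourth.
The quality also flips — perfect stays perfect — giving a perfect fourth.

perfect 4th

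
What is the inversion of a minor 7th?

M2

The rule of nine gives the new number: 9 − 7 = 2, so a seventh becomes a second.
The quality also flips — minor becomes major — giving a major second.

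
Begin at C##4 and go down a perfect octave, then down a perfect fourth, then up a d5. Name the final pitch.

D#3

Down a perfect octave from C##4: C##3 (12 semitones down).
Down a perfect fourth from C##3: G##2 (5 semitones down).
G##2 up a diminished fifth → D#3 (6 semitones).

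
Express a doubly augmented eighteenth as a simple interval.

Subtracting seven from the interval number removes an octave: 18 − 14 = 4.
So a doubly augmented eighteenth is 2 octaves plus a doubly augmented fourth. The quality is unchanged.

doubly augmented fourth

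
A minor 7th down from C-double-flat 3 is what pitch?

D-double-flat 2

Seven letter names down from C: D.
A minor seventh spans 10 semitones, so from Cbb3 the target pitch is Dbb2.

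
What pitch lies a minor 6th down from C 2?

E 1

Counting six letter names down from C lands on E.
A minor sixth spans 8 semitones, so from C2 the target pitch is E1.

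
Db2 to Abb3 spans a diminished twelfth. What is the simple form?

Each octave removed subtracts seven from the number: 12 − 7 = 5.
So a diminished twelfth is an octave plus a diminished fifth. The quality is unchanged.

diminished 5th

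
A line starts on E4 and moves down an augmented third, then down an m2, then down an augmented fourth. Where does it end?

Fb3

Down an augmented third from E4: Cb4 (5 semitones down).
Down a minor second from Cb4: Bb3 (1 semitone down).
Down an augmented fourth from Bb3: Fb3 (6 semitones down).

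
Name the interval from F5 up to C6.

F to C spans five letter names (F-G-A-B-C): a fifth.
The perfect fifth spans 7 semitones, and F5 to C6 is exactly 7 semitones — so this is a perfect fifth.

perfect fifth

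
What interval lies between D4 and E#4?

A2

D to E spans two letter names (D-E), so the interval is some kind of second.
D4 to E#4 spans 3 semitones — one semitone wider than the major second (2) — giving an augmented second.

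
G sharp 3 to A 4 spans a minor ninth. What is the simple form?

Each octave removed subtracts seven from the number: 9 − 7 = 2.
So a minor ninth is an octave plus a minor second. The quality is unchanged.

minor second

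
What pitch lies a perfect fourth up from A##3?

The fourth takes the letter from A up to D.
A perfect fourth is 5 semitones; 5 semitones up from A##3 gives D##4.

D##4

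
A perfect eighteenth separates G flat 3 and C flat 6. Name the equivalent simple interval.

perfect 4th

Subtracting seven from the interval number removes an octave: 18 − 14 = 4.
Quality carries through unchanged, so the simple form is a perfect fourth.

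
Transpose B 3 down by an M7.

The seventh takes the letter from B down to C.
A major seventh is 11 semitones; 11 semitones down from B3 gives C3.

C 3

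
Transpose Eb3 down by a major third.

Counting three letter names down from E lands on C.
Moving 4 semitones down from Eb3 (the size of a major third) reaches Cb3.

Cb3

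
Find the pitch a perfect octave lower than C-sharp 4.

C-sharp 3

An octave keeps the letter name C, an octave down from C.
A perfect octave spans 12 semitones, so from C#4 the target pitch is C#3.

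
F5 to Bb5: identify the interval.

perfect fourth

F to B spans four letter names (F-G-A-B) — that makes it a fourth of some quality.
Counting semitones, F5→Bb5 is 5, which is the perfect fourth.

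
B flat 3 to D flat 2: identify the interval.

Descending from Bb3 to Db2 is the same interval as ascending Db2 to Bb3.
D to B spans six letter names (D-E-F-G-A-B), plus an octave — that makes it a thirteenth of some quality.
The major thirteenth spans 21 semitones, and Db2 to Bb3 is exactly 21 semitones — so this is a major thirteenth.
(Equivalently, a compound major sixth: a major sixth plus an octave.)

major thirteenth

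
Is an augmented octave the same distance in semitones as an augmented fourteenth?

13 semitones (augmented octave) vs 24 semitones (augmented fourteenth): not equal.

No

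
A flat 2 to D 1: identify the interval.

Descending from Ab2 to D1 is the same interval as ascending D1 to Ab2.
D to A spans five letter names (D-E-F-G-A), plus an octave — that makes it a twelfth of some quality.
D1 to Ab2 spans 18 semitones — one semitone narrower than the perfect twelfth (19) — giving a diminished twelfth.
(Equivalently, a compound diminished fifth: a diminished fifth plus an octave.)

d12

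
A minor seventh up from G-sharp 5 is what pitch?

Counting seven letter names up from G lands on F.
A minor seventh spans 10 semitones, so from G#5 the target pitch is F#6.

F-sharp 6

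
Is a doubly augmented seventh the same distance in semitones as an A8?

Both span 13 semitones: a doubly augmented seventh and an augmented octave are the same chromatic distance.

Yes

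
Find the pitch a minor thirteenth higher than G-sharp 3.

Counting six letter names plus an octave up from G lands on E.
Moving 20 semitones up from G#3 (the size of a minor thirteenth) reaches E5.

E 5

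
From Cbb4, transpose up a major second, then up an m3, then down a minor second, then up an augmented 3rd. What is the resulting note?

G4

Up a major second from Cbb4: Dbb4 (2 semitones up).
Dbb4 up a minor third → Fbb4 (3 semitones).
Fbb4 down a minor second → Ebb4 (1 semitone).
An augmented third up from Ebb4 is G4.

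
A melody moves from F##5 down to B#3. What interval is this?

Descending from F##5 to B#3 is the same interval as ascending B#3 to F##5.
B to F spans five letter names (B-C-D-E-F), plus an octave, so the interval is some kind of twelfth.
Counting semitones, B#3→F##5 is 19, which is the perfect twelfth.
(Equivalently, a compound perfect fifth: a perfect fifth plus an octave.)

perfect twelfth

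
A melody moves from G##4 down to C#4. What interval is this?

augmented fifth

Descending from G##4 to C#4 is the same interval as ascending C#4 to G##4.
C to G spans five letter names (C-D-E-F-G): a fifth.
A perfect fifth would be 7 semitones; C#4 to G##4 is 8, one semitone wider, so the interval is augmented.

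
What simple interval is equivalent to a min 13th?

Subtracting seven from the interval number removes an octave: 13 − 7 = 6.
Quality carries through unchanged, so the simple form is a minor sixth.

minor 6th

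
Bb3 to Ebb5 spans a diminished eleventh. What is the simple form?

Each octave removed subtracts seven from the number: 11 − 7 = 4.
So a diminished eleventh is an octave plus a diminished fourth. The quality is unchanged.

diminished fourth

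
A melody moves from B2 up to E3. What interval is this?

B to E spans four letter names (B-C-D-E) — that makes it a fourth of some quality.
Counting semitones, B2→E3 is 5, which is the perfect fourth.

perfect fourth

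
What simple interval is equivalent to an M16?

Each octave removed subtracts seven from the number: 16 − 14 = 2.
That makes a major sixteenth a compound major second — 2 octaves plus a major second.

major 2nd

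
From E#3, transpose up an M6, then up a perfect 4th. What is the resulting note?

F##4

A major sixth up from E#3 is C##4.
A perfect fourth up from C##4 is F##4.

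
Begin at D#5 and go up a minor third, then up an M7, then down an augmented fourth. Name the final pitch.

Up a minor third from D#5: F#5 (3 semitones up).
Up a major seventh from F#5: E#6 (11 semitones up).
An augmented fourth down from E#6 is B5.

B5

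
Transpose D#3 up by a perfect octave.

An octave keeps the letter name D, an octave up from D.
A perfect octave spans 12 semitones, so from D#3 the target pitch is D#4.

D#4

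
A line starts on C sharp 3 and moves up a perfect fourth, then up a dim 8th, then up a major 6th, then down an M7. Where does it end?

Up a perfect fourth from C#3: F#3 (5 semitones up).
A diminished octave up from F#3 is F4.
F4 up a major sixth → D5 (9 semitones).
Down a major seventh from D5: Eb4 (11 semitones down).

E flat 4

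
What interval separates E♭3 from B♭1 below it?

P11

Descending from Eb3 to Bb1 is the same interval as ascending Bb1 to Eb3.
B to E spans four letter names (B-C-D-E), plus an octave — that makes it an eleventh of some quality.
Counting semitones, Bb1→Eb3 is 17, which is the perfect eleventh.
(Equivalently, a compound perfect fourth: a perfect fourth plus an octave.)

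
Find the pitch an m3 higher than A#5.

C#6

The third takes the letter from A up to C.
A minor third spans 3 semitones, so from A#5 the target pitch is C#6.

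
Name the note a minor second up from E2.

Two letter names up from E: F.
A minor second spans 1 semitone, so from E2 the target pitch is F2.

F2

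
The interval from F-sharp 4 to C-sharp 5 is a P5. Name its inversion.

P4

Interval numbers invert to sum to nine: 5 + 4 = 9, so a fifth inverts to a fourth.
The quality also flips — perfect stays perfect — giving a perfect fourth.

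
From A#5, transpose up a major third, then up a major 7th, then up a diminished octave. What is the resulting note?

A major third up from A#5 is C##6.
A major seventh up from C##6 is B##6.
B##6 up a diminished octave → B#7 (11 semitones).

B#7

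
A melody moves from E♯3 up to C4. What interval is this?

diminished 6th

E to C spans six letter names (E-F-G-A-B-C) — that makes it a sixth of some quality.
A major sixth would be 9 semitones; E#3 to C4 is 7, two semitones narrower, so the interval is diminished.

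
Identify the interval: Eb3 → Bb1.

perfect eleventh

Descending from Eb3 to Bb1 is the same interval as ascending Bb1 to Eb3.
B to E spans four letter names (B-C-D-E), plus an octave, so the interval is some kind of eleventh.
Bb1 to Eb3 is 17 semitones, matching the perfect eleventh exactly, so the quality is perfect.
(Equivalently, a compound perfect fourth: a perfect fourth plus an octave.)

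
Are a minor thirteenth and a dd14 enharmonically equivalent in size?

Both span 20 semitones: a minor thirteenth and a doubly diminished fourteenth are the same chromatic distance.

Yes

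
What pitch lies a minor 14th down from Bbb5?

Counting seven letter names plus an octave down from B lands on C.
A minor fourteenth is 22 semitones; 22 semitones down from Bbb5 gives Cb4.

Cb4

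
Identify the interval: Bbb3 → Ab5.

B to A spans seven letter names (B-C-D-E-F-G-A), plus an octave, so the interval is some kind of fourteenth.
Counting semitones, Bbb3→Ab5 is 23, which is the major fourteenth.
(Equivalently, a compound major seventh: a major seventh plus an octave.)

major fourteenth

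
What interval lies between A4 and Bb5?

A to B spans two letter names (A-B), plus an octave: a ninth.
A major ninth would be 14 semitones, but A4 to Bb5 is 13 — one semitone narrower, making it a minor ninth.
(Equivalently, a compound minor second: a minor second plus an octave.)

m9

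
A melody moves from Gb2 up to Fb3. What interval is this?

G to F spans seven letter names (G-A-B-C-D-E-F) — that makes it a seventh of some quality.
A major seventh would be 11 semitones, but Gb2 to Fb3 is 10 — one semitone narrower, making it a minor seventh.

minor 7th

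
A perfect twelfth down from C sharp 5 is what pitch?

F sharp 3

Five letters down from C (plus an octave) reaches F.
Moving 19 semitones down from C#5 (the size of a perfect twelfth) reaches F#3.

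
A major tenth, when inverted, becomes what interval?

minor sixth

First reduce the compound major tenth to its simple form, a major third.
Inverted interval numbers add to nine, so a third pairs with a sixth (3 + 6 = 9).
Quality inverts too: major becomes minor. That makes the inversion a minor sixth.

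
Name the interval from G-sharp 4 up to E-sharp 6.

G to E spans six letter names (G-A-B-C-D-E), plus an octave — that makes it a thirteenth of some quality.
G#4 to E#6 is 21 semitones, matching the major thirteenth exactly, so the quality is major.
(Equivalently, a compound major sixth: a major sixth plus an octave.)

M13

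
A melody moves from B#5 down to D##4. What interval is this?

minor thirteenth

Descending from B#5 to D##4 is the same interval as ascending D##4 to B#5.
D to B spans six letter names (D-E-F-G-A-B), plus an octave, so the interval is some kind of thirteenth.
A major thirteenth would be 21 semitones, but D##4 to B#5 is 20 — one semitone narrower, making it a minor thirteenth.
(Equivalently, a compound minor sixth: a minor sixth plus an octave.)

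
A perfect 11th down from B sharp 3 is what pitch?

F double-sharp 2

Four letters down from B (plus an octave) reaches F.
Moving 17 semitones down from B#3 (the size of a perfect eleventh) reaches F##2.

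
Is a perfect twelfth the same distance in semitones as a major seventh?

19 semitones (perfect twelfth) vs 11 semitones (major seventh): not equal.

No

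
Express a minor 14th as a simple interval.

Take out an octave (7 from the number): 14 − 7 = 7.
So a minor fourteenth is an octave plus a minor seventh. The quality is unchanged.

minor 7th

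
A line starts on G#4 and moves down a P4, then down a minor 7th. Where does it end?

E#3

G#4 down a perfect fourth → D#4 (5 semitones).
D#4 down a minor seventh → E#3 (10 semitones).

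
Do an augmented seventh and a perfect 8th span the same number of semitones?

Yes

An augmented seventh = 12 semitones = a perfect octave; enharmonically equal.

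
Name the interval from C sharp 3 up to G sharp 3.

P5

C to G spans five letter names (C-D-E-F-G) — that makes it a fifth of some quality.
Counting semitones, C#3→G#3 is 7, which is the perfect fifth.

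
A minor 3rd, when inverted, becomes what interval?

The rule of nine gives the new number: 9 − 3 = 6, so a third becomes a sixth.
The quality also flips — minor becomes major — giving a major sixth.

M6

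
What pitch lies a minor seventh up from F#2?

Counting seven letter names up from F lands on E.
A minor seventh is 10 semitones; 10 semitones up from F#2 gives E3.

E3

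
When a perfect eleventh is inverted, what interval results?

First reduce the compound perfect eleventh to its simple form, a perfect fourth.
Inverted interval numbers add to nine, so a fourth pairs with a fifth (4 + 5 = 9).
And perfect stays perfect under inversion, so we get a perfect fifth.

perfect fifth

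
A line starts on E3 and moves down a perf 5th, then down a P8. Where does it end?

A1

A perfect fifth down from E3 is A2.
A perfect octave down from A2 is A1.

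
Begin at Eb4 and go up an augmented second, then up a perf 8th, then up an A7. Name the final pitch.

Eb4 up an augmented second → F#4 (3 semitones).
A perfect octave up from F#4 is F#5.
Up an augmented seventh from F#5: E##6 (12 semitones up).

E##6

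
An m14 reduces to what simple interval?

Subtracting seven from the interval number removes an octave: 14 − 7 = 7.
That makes a minor fourteenth a compound minor seventh — an octave plus a minor seventh.

m7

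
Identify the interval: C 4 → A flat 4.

C to A spans six letter names (C-D-E-F-G-A) — that makes it a sixth of some quality.
At 8 semitones, C4→Ab4 falls one short of a major sixth: minor.

minor sixth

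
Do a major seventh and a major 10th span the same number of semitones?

A major seventh spans 11 semitones; a major tenth spans 16 semitones. They differ by 5.

No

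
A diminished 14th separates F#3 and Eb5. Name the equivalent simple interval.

diminished 7th

Subtracting seven from the interval number removes an octave: 14 − 7 = 7.
So a diminished fourteenth is an octave plus a diminished seventh. The quality is unchanged.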